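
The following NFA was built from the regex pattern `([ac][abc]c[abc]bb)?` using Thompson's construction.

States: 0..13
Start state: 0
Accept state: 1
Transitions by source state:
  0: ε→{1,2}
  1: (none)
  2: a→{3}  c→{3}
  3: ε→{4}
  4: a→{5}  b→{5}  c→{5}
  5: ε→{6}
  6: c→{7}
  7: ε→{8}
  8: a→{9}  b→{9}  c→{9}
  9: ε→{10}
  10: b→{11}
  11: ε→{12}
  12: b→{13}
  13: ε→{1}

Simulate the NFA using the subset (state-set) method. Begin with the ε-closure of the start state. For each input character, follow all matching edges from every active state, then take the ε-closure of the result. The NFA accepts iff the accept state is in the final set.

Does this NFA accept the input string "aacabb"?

initial (ε-close {0}): {0,1,2}
'a' @ 1: {3,4}
'a' @ 2: {5,6}
'c' @ 3: {7,8}
'a' @ 4: {9,10}
'b' @ 5: {11,12}
'b' @ 6: {1,13}  (accept∈set)
end set {1,13} — state 1 in

Answer: ACCEPT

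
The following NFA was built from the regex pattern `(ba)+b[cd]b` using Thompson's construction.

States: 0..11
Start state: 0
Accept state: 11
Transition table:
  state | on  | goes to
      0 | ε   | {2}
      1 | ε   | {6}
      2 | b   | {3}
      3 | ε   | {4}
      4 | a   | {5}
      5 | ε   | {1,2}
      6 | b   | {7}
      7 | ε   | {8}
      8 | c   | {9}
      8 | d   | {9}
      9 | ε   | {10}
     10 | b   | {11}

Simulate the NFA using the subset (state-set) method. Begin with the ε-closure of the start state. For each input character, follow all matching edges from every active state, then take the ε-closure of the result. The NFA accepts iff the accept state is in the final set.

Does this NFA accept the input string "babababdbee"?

S₀ = ε-closure({0}) = {0,2}
'b' @ 1: {3,4}
'a' @ 2: {1,2,5,6}
'b' @ 3: {3,4,7,8}
'a' @ 4: {1,2,5,6}
'b' @ 5: {3,4,7,8}
'a' @ 6: {1,2,5,6}
'b' @ 7: {3,4,7,8}
'd' @ 8: {9,10}
'b' @ 9: {11}  [accepting]
'e' @ 10: {}  — state set empty
rest 'e' ignored (set empty)
end set {} — state 11 not in

Answer: REJECT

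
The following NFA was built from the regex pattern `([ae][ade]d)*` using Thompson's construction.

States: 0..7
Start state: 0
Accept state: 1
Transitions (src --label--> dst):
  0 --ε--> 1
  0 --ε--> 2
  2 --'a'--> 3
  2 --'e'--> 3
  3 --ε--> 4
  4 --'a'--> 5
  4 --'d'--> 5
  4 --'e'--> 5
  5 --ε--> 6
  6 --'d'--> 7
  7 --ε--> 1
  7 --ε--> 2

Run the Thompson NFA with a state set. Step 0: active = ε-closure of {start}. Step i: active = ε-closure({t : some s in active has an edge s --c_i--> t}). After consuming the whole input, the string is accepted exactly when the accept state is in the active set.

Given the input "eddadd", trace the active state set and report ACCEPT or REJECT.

start: ε-closure({0}) = {0,1,2}
'e' @ 1: {3,4}
'd' @ 2: {5,6}
'd' @ 3: {1,2,7}  (accept∈set)
'a' @ 4: {3,4}
'd' @ 5: {5,6}
'd' @ 6: {1,2,7}  (accept∈set)
after full input: {1,2,7}  (accept=1 in)

Answer: ACCEPT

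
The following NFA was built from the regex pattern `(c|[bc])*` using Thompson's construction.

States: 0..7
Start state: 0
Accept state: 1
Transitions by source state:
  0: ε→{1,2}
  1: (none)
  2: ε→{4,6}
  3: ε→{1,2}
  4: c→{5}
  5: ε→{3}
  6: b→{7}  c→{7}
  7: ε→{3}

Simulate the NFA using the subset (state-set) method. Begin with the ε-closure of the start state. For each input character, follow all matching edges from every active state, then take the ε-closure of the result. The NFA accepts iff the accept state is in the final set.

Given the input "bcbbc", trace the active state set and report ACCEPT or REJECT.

S₀ = ε-closure({0}) = {0,1,2,4,6}
'b' @ 1: {1,2,3,4,6,7}  [accepting]
'c' @ 2: {1,2,3,4,5,6,7}  [accepting]
'b' @ 3: {1,2,3,4,6,7}  [accepting]
'b' @ 4: {1,2,3,4,6,7}  [accepting]
'c' @ 5: {1,2,3,4,5,6,7}  [accepting]
after full input: {1,2,3,4,5,6,7}  (accept=1 in)

Answer: ACCEPT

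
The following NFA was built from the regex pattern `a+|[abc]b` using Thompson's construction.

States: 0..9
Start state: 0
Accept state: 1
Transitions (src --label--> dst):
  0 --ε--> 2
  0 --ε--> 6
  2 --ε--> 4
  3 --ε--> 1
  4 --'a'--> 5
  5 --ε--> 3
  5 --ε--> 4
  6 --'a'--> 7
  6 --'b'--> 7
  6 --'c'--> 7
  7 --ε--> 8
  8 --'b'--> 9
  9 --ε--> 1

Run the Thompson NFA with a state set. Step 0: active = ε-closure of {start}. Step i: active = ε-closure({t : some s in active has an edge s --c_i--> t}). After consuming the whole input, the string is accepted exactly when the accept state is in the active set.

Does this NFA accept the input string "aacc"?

Answer: REJECT

Steps:
initial (ε-close {0}): {0,2,4,6}
'a' @ 1: {1,3,4,5,7,8}  ✓accept
'a' @ 2: {1,3,4,5}  ✓accept
'c' @ 3: {}  — dead — no transitions
rest 'c' ignored (set empty)
end set {} — state 1 not in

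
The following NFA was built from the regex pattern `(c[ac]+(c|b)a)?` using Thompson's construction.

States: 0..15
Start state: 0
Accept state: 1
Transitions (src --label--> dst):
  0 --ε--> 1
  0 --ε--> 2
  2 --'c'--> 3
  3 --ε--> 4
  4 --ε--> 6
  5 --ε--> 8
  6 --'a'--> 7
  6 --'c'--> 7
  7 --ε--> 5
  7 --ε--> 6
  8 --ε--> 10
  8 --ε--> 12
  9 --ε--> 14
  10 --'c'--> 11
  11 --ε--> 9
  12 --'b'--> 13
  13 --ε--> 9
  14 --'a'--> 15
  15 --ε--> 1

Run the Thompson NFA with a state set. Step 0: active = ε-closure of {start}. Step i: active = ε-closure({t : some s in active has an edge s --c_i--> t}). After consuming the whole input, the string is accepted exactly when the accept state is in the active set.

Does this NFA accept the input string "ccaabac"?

Answer: REJECT

Derivation:
initial (ε-close {0}): {0,1,2}
'c' @ 1: {3,4,6}
'c' @ 2: {5,6,7,8,10,12}
'a' @ 3: {5,6,7,8,10,12}
'a' @ 4: {5,6,7,8,10,12}
'b' @ 5: {9,13,14}
'a' @ 6: {1,15}  ✓accept
'c' @ 7: {}  — dead — no transitions
final: {}; accept 1 not in set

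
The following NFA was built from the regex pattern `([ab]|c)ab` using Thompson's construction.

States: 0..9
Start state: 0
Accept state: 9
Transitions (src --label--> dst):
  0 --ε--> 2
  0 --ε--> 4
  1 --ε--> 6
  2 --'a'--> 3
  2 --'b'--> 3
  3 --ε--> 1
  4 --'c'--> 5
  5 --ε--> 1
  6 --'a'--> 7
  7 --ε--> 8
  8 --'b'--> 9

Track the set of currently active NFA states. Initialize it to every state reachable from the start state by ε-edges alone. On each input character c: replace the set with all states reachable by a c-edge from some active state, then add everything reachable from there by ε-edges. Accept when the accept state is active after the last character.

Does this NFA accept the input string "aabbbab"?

initial (ε-close {0}): {0,2,4}
'a' @ 1: {1,3,6}
'a' @ 2: {7,8}
'b' @ 3: {9}  [accepting]
'b' @ 4: {}  — state set empty
rest 'bab' ignored (set empty)
final: {}; accept 9 not in set

Answer: REJECT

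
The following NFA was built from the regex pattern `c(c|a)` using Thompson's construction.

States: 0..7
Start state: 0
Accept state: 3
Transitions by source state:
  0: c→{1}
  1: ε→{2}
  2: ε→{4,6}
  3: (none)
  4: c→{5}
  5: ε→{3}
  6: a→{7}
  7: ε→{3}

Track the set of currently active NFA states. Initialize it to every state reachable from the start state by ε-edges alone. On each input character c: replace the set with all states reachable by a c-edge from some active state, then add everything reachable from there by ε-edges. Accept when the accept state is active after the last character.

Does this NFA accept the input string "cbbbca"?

Answer: REJECT

Trace:
S₀ = ε-closure({0}) = {0}
'c' @ 1: {1,2,4,6}
'b' @ 2: {}  — dead — no transitions
rest 'bbca' ignored (set empty)
end set {} — state 3 not in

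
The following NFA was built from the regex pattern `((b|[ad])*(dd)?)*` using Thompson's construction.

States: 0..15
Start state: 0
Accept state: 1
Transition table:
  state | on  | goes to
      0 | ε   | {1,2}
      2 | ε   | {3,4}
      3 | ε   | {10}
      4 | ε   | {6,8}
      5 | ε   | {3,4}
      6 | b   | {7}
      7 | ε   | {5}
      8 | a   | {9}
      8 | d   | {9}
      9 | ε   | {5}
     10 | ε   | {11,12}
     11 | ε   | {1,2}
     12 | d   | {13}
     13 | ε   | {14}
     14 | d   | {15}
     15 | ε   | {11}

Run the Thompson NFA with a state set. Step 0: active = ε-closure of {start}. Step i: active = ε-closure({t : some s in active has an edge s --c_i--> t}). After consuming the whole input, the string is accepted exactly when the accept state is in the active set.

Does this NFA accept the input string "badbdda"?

Answer: ACCEPT

Trace:
start: ε-closure({0}) = {0,1,2,3,4,6,8,10,11,12}
'b' @ 1: {1,2,3,4,5,6,7,8,10,11,12}  ✓accept
'a' @ 2: {1,2,3,4,5,6,8,9,10,11,12}  ✓accept
'd' @ 3: {1,2,3,4,5,6,8,9,10,11,12,13,14}  ✓accept
'b' @ 4: {1,2,3,4,5,6,7,8,10,11,12}  ✓accept
'd' @ 5: {1,2,3,4,5,6,8,9,10,11,12,13,14}  ✓accept
'd' @ 6: {1,2,3,4,5,6,8,9,10,11,12,13,14,15}  ✓accept
'a' @ 7: {1,2,3,4,5,6,8,9,10,11,12}  ✓accept
final: {1,2,3,4,5,6,8,9,10,11,12}; accept 1 in set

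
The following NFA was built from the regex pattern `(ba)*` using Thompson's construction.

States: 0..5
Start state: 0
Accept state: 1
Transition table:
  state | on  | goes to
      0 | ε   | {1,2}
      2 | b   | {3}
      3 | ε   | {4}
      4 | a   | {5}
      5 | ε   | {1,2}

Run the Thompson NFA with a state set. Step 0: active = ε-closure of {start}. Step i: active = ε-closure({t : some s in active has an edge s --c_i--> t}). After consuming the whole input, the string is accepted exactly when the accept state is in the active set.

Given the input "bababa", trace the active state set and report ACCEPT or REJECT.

initial (ε-close {0}): {0,1,2}
'b' @ 1: {3,4}
'a' @ 2: {1,2,5}  (accept∈set)
'b' @ 3: {3,4}
'a' @ 4: {1,2,5}  (accept∈set)
'b' @ 5: {3,4}
'a' @ 6: {1,2,5}  (accept∈set)
end set {1,2,5} — state 1 in

Answer: ACCEPT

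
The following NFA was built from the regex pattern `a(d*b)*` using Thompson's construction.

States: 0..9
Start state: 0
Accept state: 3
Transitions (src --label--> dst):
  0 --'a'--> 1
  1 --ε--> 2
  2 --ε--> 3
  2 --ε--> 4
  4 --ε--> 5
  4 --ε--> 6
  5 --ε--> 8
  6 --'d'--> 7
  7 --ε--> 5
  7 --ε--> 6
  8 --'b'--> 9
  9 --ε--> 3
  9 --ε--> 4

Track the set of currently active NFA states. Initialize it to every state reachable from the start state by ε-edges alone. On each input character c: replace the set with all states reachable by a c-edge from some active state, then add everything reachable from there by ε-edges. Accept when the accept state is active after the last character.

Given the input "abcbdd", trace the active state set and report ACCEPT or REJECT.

Answer: REJECT

Trace:
start: ε-closure({0}) = {0}
'a' @ 1: {1,2,3,4,5,6,8}  ✓accept
'b' @ 2: {3,4,5,6,8,9}  ✓accept
'c' @ 3: {}  — state set empty
rest 'bdd' ignored (set empty)
final: {}; accept 3 not in set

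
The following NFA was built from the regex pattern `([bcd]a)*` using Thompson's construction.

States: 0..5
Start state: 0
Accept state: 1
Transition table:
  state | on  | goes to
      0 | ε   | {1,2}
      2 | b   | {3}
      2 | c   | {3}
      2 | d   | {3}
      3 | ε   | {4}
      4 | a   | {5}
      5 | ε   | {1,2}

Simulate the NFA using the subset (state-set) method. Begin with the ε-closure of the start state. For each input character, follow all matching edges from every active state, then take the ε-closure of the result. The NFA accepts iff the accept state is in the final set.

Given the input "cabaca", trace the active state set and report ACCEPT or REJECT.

S₀ = ε-closure({0}) = {0,1,2}
'c' @ 1: {3,4}
'a' @ 2: {1,2,5}  ✓accept
'b' @ 3: {3,4}
'a' @ 4: {1,2,5}  ✓accept
'c' @ 5: {3,4}
'a' @ 6: {1,2,5}  ✓accept
final: {1,2,5}; accept 1 in set

Answer: ACCEPT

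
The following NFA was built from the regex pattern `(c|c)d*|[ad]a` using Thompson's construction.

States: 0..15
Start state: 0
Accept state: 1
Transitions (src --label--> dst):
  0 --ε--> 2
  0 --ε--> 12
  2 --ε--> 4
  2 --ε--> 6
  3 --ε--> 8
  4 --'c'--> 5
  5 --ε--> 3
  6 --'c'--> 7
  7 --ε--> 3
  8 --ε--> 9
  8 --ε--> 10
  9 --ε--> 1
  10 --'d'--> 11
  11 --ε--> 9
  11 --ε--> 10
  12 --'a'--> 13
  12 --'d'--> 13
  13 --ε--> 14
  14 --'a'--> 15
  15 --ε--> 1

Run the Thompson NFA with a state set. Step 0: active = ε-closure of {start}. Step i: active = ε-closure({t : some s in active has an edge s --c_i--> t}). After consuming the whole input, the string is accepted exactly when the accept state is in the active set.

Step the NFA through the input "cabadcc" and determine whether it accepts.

start: ε-closure({0}) = {0,2,4,6,12}
'c' @ 1: {1,3,5,7,8,9,10}  ✓accept
'a' @ 2: {}  — dead — no transitions
rest 'badcc' ignored (set empty)
final: {}; accept 1 not in set

Answer: REJECT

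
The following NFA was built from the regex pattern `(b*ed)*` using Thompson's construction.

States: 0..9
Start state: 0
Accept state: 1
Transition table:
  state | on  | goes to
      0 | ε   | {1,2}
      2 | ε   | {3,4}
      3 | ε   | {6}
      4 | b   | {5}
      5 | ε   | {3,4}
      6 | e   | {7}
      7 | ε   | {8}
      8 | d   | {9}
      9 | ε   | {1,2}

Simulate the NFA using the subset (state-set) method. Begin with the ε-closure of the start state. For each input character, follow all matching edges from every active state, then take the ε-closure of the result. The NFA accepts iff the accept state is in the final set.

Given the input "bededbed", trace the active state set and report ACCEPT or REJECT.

S₀ = ε-closure({0}) = {0,1,2,3,4,6}
'b' @ 1: {3,4,5,6}
'e' @ 2: {7,8}
'd' @ 3: {1,2,3,4,6,9}  [accepting]
'e' @ 4: {7,8}
'd' @ 5: {1,2,3,4,6,9}  [accepting]
'b' @ 6: {3,4,5,6}
'e' @ 7: {7,8}
'd' @ 8: {1,2,3,4,6,9}  [accepting]
final: {1,2,3,4,6,9}; accept 1 in set

Answer: ACCEPT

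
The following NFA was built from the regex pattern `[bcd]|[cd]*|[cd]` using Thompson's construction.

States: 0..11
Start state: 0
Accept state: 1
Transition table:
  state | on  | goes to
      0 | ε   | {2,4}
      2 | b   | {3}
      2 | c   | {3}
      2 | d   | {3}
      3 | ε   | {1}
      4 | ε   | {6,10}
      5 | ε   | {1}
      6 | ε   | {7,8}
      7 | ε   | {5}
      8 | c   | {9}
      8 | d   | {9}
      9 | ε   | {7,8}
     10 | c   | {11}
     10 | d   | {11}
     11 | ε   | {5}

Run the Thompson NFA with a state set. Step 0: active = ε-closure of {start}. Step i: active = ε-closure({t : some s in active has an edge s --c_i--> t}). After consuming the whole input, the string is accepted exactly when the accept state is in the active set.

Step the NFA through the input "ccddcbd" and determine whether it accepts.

Answer: REJECT

Derivation:
start: ε-closure({0}) = {0,1,2,4,5,6,7,8,10}
'c' @ 1: {1,3,5,7,8,9,11}  ✓accept
'c' @ 2: {1,5,7,8,9}  ✓accept
'd' @ 3: {1,5,7,8,9}  ✓accept
'd' @ 4: {1,5,7,8,9}  ✓accept
'c' @ 5: {1,5,7,8,9}  ✓accept
'b' @ 6: {}  — no active states
rest 'd' ignored (set empty)
end set {} — state 1 not in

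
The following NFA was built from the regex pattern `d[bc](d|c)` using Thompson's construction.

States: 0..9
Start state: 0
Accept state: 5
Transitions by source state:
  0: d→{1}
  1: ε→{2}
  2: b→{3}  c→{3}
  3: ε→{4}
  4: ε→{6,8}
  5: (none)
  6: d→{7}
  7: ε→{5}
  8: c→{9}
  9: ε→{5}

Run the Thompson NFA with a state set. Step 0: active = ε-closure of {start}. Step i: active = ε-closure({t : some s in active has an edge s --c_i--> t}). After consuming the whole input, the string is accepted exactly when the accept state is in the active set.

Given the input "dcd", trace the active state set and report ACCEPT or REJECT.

Answer: ACCEPT

Derivation:
initial (ε-close {0}): {0}
'd' @ 1: {1,2}
'c' @ 2: {3,4,6,8}
'd' @ 3: {5,7}  [accepting]
after full input: {5,7}  (accept=5 in)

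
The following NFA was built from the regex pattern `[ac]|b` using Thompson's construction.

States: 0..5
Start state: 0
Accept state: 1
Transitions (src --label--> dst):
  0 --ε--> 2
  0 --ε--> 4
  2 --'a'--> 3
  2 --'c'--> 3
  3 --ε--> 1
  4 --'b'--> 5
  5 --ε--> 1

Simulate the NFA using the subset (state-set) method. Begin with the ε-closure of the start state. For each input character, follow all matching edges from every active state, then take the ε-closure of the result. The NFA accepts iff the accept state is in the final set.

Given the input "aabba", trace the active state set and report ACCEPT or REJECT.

Answer: REJECT

Trace:
S₀ = ε-closure({0}) = {0,2,4}
'a' @ 1: {1,3}  ✓accept
'a' @ 2: {}  — no active states
rest 'bba' ignored (set empty)
final: {}; accept 1 not in set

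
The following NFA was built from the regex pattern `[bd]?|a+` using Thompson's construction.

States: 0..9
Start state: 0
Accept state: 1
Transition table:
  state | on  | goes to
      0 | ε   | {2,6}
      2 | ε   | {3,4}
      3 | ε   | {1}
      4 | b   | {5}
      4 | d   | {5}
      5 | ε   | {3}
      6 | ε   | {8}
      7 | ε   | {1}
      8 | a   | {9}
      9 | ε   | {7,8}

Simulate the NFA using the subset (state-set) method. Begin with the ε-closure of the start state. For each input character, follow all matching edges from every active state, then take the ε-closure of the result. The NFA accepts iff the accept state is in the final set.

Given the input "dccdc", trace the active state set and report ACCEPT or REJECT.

Answer: REJECT

Derivation:
S₀ = ε-closure({0}) = {0,1,2,3,4,6,8}
'd' @ 1: {1,3,5}  ✓accept
'c' @ 2: {}  — dead — no transitions
rest 'cdc' ignored (set empty)
end set {} — state 1 not in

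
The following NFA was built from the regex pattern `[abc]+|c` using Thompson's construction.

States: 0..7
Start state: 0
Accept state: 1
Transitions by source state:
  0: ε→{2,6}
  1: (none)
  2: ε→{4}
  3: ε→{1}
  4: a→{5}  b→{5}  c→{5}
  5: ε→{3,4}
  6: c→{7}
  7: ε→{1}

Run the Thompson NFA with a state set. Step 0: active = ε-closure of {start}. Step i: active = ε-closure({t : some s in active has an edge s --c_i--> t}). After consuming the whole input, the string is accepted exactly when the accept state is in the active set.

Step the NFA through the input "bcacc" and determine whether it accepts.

S₀ = ε-closure({0}) = {0,2,4,6}
'b' @ 1: {1,3,4,5}  ✓accept
'c' @ 2: {1,3,4,5}  ✓accept
'a' @ 3: {1,3,4,5}  ✓accept
'c' @ 4: {1,3,4,5}  ✓accept
'c' @ 5: {1,3,4,5}  ✓accept
end set {1,3,4,5} — state 1 in

Answer: ACCEPT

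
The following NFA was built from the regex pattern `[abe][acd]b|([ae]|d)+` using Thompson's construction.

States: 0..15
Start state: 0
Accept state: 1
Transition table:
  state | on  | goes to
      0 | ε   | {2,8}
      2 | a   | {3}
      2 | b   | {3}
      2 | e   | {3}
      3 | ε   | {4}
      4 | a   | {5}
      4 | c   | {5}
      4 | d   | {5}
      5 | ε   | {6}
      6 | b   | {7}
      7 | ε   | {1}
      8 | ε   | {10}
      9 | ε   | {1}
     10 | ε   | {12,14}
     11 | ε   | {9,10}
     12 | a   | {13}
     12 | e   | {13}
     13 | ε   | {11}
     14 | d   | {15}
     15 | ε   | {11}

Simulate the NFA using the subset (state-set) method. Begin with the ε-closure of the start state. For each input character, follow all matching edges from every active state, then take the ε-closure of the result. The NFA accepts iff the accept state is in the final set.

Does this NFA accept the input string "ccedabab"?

S₀ = ε-closure({0}) = {0,2,8,10,12,14}
'c' @ 1: {}  — dead — no transitions
rest 'cedabab' ignored (set empty)
final: {}; accept 1 not in set

Answer: REJECT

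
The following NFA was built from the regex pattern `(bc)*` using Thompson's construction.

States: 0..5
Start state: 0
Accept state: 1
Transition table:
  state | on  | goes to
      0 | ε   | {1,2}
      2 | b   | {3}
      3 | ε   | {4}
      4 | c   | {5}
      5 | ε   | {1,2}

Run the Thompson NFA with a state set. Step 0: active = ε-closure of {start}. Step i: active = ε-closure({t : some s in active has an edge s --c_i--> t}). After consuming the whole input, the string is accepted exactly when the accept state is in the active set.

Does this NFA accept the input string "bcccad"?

initial (ε-close {0}): {0,1,2}
'b' @ 1: {3,4}
'c' @ 2: {1,2,5}  [accepting]
'c' @ 3: {}  — state set empty
rest 'cad' ignored (set empty)
after full input: {}  (accept=1 not in)

Answer: REJECT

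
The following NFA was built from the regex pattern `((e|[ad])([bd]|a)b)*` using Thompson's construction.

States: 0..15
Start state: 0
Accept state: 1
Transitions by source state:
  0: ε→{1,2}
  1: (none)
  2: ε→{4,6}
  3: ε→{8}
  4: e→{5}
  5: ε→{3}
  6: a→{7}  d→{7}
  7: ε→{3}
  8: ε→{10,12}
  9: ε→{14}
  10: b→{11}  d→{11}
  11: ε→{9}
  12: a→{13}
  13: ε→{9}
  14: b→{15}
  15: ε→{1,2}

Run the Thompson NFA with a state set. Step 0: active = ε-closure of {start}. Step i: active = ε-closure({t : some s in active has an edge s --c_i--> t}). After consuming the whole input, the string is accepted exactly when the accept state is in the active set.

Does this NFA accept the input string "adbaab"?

Answer: ACCEPT

Trace:
start: ε-closure({0}) = {0,1,2,4,6}
'a' @ 1: {3,7,8,10,12}
'd' @ 2: {9,11,14}
'b' @ 3: {1,2,4,6,15}  [accepting]
'a' @ 4: {3,7,8,10,12}
'a' @ 5: {9,13,14}
'b' @ 6: {1,2,4,6,15}  [accepting]
end set {1,2,4,6,15} — state 1 in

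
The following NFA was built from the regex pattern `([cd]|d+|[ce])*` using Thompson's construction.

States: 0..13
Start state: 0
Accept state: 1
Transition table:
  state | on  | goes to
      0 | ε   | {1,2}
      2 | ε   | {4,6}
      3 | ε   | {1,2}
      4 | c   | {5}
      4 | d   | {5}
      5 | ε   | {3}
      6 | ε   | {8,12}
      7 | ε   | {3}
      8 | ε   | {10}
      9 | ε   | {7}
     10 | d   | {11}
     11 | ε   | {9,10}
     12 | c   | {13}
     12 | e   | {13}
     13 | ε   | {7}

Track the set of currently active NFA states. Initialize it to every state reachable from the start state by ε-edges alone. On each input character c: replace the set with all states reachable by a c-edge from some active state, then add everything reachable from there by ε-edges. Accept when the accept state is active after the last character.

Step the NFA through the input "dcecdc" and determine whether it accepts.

S₀ = ε-closure({0}) = {0,1,2,4,6,8,10,12}
'd' @ 1: {1,2,3,4,5,6,7,8,9,10,11,12}  [accepting]
'c' @ 2: {1,2,3,4,5,6,7,8,10,12,13}  [accepting]
'e' @ 3: {1,2,3,4,6,7,8,10,12,13}  [accepting]
'c' @ 4: {1,2,3,4,5,6,7,8,10,12,13}  [accepting]
'd' @ 5: {1,2,3,4,5,6,7,8,9,10,11,12}  [accepting]
'c' @ 6: {1,2,3,4,5,6,7,8,10,12,13}  [accepting]
end set {1,2,3,4,5,6,7,8,10,12,13} — state 1 in

Answer: ACCEPT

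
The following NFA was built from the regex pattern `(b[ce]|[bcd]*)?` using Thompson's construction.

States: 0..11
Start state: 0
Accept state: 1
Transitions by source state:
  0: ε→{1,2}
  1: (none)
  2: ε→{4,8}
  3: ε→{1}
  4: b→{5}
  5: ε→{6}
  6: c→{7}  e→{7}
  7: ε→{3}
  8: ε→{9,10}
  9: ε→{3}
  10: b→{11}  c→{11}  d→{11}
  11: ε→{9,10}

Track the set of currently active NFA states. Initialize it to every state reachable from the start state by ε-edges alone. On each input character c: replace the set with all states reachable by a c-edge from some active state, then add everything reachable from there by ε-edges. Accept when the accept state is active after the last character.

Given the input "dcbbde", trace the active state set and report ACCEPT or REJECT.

S₀ = ε-closure({0}) = {0,1,2,3,4,8,9,10}
'd' @ 1: {1,3,9,10,11}  ✓accept
'c' @ 2: {1,3,9,10,11}  ✓accept
'b' @ 3: {1,3,9,10,11}  ✓accept
'b' @ 4: {1,3,9,10,11}  ✓accept
'd' @ 5: {1,3,9,10,11}  ✓accept
'e' @ 6: {}  — dead — no transitions
end set {} — state 1 not in

Answer: REJECT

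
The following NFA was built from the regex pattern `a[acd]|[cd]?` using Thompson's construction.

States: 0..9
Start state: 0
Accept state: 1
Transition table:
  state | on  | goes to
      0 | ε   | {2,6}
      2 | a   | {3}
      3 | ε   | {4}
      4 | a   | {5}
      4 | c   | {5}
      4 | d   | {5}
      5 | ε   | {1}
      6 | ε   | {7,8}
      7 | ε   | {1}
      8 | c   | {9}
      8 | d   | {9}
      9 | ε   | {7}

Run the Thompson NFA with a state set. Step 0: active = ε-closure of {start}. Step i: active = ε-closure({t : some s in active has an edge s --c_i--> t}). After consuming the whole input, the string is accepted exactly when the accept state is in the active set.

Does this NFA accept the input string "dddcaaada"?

Answer: REJECT

Trace:
S₀ = ε-closure({0}) = {0,1,2,6,7,8}
'd' @ 1: {1,7,9}  ✓accept
'd' @ 2: {}  — state set empty
rest 'dcaaada' ignored (set empty)
end set {} — state 1 not in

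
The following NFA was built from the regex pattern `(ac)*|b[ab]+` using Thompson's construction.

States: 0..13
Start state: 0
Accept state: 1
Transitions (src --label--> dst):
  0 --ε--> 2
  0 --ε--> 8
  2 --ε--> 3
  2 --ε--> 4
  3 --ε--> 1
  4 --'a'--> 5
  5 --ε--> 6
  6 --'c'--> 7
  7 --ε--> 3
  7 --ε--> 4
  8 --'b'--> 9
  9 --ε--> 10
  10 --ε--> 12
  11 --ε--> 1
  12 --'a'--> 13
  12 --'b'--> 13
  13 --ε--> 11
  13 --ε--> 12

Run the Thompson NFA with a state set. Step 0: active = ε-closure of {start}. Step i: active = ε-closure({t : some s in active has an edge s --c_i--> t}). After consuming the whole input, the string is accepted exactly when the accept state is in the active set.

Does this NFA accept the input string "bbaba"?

initial (ε-close {0}): {0,1,2,3,4,8}
'b' @ 1: {9,10,12}
'b' @ 2: {1,11,12,13}  [accepting]
'a' @ 3: {1,11,12,13}  [accepting]
'b' @ 4: {1,11,12,13}  [accepting]
'a' @ 5: {1,11,12,13}  [accepting]
after full input: {1,11,12,13}  (accept=1 in)

Answer: ACCEPT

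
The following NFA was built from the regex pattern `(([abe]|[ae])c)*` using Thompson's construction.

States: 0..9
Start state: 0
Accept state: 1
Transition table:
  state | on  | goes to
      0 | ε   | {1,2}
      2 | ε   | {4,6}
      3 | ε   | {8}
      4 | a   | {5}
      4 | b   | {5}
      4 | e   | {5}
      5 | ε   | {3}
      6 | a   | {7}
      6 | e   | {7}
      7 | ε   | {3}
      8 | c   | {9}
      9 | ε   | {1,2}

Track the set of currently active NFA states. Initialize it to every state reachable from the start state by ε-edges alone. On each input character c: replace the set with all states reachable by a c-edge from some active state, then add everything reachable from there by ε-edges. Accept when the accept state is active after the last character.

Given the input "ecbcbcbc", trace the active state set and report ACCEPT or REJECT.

initial (ε-close {0}): {0,1,2,4,6}
'e' @ 1: {3,5,7,8}
'c' @ 2: {1,2,4,6,9}  (accept∈set)
'b' @ 3: {3,5,8}
'c' @ 4: {1,2,4,6,9}  (accept∈set)
'b' @ 5: {3,5,8}
'c' @ 6: {1,2,4,6,9}  (accept∈set)
'b' @ 7: {3,5,8}
'c' @ 8: {1,2,4,6,9}  (accept∈set)
final: {1,2,4,6,9}; accept 1 in set

Answer: ACCEPT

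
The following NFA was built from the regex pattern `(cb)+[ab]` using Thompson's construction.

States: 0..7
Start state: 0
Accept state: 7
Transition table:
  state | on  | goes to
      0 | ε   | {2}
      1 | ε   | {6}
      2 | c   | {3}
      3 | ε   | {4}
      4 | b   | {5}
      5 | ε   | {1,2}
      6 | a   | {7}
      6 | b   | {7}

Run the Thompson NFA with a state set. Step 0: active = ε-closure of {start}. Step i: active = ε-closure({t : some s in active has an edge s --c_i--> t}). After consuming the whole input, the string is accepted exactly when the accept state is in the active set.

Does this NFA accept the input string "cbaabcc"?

start: ε-closure({0}) = {0,2}
'c' @ 1: {3,4}
'b' @ 2: {1,2,5,6}
'a' @ 3: {7}  (accept∈set)
'a' @ 4: {}  — dead — no transitions
rest 'bcc' ignored (set empty)
final: {}; accept 7 not in set

Answer: REJECT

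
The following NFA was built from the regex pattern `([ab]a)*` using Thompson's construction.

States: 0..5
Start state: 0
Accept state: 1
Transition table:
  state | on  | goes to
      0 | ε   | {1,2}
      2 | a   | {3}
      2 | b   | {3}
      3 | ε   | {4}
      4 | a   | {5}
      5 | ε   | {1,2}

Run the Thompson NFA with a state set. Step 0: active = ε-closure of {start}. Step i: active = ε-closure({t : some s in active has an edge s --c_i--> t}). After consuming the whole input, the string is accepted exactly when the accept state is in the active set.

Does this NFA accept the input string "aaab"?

start: ε-closure({0}) = {0,1,2}
'a' @ 1: {3,4}
'a' @ 2: {1,2,5}  (accept∈set)
'a' @ 3: {3,4}
'b' @ 4: {}  — state set empty
end set {} — state 1 not in

Answer: REJECT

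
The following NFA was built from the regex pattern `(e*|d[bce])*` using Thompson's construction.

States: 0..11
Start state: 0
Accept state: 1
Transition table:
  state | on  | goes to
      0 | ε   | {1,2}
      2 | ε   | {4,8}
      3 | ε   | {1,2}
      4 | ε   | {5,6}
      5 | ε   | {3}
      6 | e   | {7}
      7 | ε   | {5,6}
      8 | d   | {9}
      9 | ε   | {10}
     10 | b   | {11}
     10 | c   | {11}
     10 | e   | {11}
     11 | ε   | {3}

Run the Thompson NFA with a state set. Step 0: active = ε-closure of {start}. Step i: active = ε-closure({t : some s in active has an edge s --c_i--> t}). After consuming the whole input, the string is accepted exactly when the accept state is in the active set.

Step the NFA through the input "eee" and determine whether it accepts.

Answer: ACCEPT

Derivation:
start: ε-closure({0}) = {0,1,2,3,4,5,6,8}
'e' @ 1: {1,2,3,4,5,6,7,8}  ✓accept
'e' @ 2: {1,2,3,4,5,6,7,8}  ✓accept
'e' @ 3: {1,2,3,4,5,6,7,8}  ✓accept
end set {1,2,3,4,5,6,7,8} — state 1 in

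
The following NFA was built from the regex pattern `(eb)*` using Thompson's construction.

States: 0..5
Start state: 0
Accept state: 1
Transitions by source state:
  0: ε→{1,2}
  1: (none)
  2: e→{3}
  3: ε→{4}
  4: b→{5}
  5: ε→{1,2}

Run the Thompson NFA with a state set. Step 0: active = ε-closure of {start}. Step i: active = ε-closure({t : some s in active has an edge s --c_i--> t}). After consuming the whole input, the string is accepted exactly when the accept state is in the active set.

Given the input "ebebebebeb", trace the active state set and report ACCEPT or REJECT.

start: ε-closure({0}) = {0,1,2}
'e' @ 1: {3,4}
'b' @ 2: {1,2,5}  (accept∈set)
'e' @ 3: {3,4}
'b' @ 4: {1,2,5}  (accept∈set)
'e' @ 5: {3,4}
'b' @ 6: {1,2,5}  (accept∈set)
'e' @ 7: {3,4}
'b' @ 8: {1,2,5}  (accept∈set)
'e' @ 9: {3,4}
'b' @ 10: {1,2,5}  (accept∈set)
final: {1,2,5}; accept 1 in set

Answer: ACCEPT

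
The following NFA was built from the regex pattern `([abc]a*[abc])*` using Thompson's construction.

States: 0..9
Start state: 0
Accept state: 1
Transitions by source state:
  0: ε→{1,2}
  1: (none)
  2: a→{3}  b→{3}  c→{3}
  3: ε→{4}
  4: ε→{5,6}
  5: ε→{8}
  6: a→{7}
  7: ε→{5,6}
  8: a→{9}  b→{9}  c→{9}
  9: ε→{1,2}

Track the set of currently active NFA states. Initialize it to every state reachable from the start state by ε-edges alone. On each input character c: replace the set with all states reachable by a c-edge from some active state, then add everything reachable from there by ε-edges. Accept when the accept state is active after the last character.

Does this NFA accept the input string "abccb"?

initial (ε-close {0}): {0,1,2}
'a' @ 1: {3,4,5,6,8}
'b' @ 2: {1,2,9}  [accepting]
'c' @ 3: {3,4,5,6,8}
'c' @ 4: {1,2,9}  [accepting]
'b' @ 5: {3,4,5,6,8}
after full input: {3,4,5,6,8}  (accept=1 not in)

Answer: REJECT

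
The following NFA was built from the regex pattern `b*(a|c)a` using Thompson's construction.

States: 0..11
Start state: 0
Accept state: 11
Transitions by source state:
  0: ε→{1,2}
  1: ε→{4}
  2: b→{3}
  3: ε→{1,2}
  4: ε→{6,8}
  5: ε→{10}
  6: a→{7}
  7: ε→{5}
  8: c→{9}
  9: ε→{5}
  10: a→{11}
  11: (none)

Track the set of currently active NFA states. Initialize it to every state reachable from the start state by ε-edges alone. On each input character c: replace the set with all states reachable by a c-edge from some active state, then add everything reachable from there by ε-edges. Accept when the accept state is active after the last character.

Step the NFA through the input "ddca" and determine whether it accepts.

Answer: REJECT

Derivation:
initial (ε-close {0}): {0,1,2,4,6,8}
'd' @ 1: {}  — state set empty
rest 'dca' ignored (set empty)
end set {} — state 11 not in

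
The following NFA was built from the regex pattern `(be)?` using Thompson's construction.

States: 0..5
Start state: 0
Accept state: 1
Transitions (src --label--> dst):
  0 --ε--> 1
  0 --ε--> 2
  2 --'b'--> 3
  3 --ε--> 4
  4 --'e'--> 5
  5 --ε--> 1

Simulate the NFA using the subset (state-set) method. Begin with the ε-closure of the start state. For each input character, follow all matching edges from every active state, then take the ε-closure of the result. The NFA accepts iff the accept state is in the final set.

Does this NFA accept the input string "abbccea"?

initial (ε-close {0}): {0,1,2}
'a' @ 1: {}  — dead — no transitions
rest 'bbccea' ignored (set empty)
after full input: {}  (accept=1 not in)

Answer: REJECT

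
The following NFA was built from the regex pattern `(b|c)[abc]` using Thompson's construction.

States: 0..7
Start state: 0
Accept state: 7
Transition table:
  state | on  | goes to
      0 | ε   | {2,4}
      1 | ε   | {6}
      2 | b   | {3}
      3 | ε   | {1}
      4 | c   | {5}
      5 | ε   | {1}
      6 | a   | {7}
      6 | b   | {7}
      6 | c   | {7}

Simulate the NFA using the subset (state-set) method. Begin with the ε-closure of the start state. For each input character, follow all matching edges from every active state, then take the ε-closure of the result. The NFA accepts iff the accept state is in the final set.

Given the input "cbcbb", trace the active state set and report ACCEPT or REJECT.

start: ε-closure({0}) = {0,2,4}
'c' @ 1: {1,5,6}
'b' @ 2: {7}  (accept∈set)
'c' @ 3: {}  — dead — no transitions
rest 'bb' ignored (set empty)
end set {} — state 7 not in

Answer: REJECT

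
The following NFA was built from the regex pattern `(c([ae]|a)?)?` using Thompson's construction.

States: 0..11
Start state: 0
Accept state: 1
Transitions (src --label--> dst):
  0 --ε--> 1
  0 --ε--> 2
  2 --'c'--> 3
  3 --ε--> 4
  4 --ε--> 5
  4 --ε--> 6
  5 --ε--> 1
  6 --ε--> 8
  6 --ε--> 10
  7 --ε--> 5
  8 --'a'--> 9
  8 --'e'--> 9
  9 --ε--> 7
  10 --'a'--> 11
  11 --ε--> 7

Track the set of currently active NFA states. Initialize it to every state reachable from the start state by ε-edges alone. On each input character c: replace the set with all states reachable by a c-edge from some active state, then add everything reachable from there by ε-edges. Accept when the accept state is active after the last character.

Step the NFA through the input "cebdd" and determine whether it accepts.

Answer: REJECT

Steps:
initial (ε-close {0}): {0,1,2}
'c' @ 1: {1,3,4,5,6,8,10}  [accepting]
'e' @ 2: {1,5,7,9}  [accepting]
'b' @ 3: {}  — dead — no transitions
rest 'dd' ignored (set empty)
after full input: {}  (accept=1 not in)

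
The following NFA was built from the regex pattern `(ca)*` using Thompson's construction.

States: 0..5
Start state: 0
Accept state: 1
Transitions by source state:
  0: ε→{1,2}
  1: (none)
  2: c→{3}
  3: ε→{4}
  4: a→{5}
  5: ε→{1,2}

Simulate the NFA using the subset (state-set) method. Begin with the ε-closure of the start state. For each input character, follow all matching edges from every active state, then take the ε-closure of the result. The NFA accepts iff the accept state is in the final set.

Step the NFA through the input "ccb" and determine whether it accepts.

S₀ = ε-closure({0}) = {0,1,2}
'c' @ 1: {3,4}
'c' @ 2: {}  — dead — no transitions
rest 'b' ignored (set empty)
end set {} — state 1 not in

Answer: REJECT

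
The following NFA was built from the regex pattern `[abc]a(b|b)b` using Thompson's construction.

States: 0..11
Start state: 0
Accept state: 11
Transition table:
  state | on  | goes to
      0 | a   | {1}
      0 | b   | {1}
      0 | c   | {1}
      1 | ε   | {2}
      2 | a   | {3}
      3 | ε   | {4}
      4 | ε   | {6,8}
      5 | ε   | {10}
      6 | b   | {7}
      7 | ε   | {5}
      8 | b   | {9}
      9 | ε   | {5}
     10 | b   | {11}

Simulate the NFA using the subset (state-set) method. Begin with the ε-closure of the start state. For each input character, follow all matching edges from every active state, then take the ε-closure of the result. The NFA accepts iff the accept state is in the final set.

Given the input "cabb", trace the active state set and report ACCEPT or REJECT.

Answer: ACCEPT

Derivation:
start: ε-closure({0}) = {0}
'c' @ 1: {1,2}
'a' @ 2: {3,4,6,8}
'b' @ 3: {5,7,9,10}
'b' @ 4: {11}  [accepting]
end set {11} — state 11 in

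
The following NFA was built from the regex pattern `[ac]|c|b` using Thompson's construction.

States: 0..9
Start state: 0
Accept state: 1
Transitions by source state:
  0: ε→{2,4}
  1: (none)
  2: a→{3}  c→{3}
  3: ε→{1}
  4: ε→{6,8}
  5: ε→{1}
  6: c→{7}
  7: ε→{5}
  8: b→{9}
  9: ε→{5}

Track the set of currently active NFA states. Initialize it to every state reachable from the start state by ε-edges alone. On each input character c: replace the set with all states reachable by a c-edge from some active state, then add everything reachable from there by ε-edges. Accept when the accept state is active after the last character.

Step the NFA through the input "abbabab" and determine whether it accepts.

Answer: REJECT

Trace:
S₀ = ε-closure({0}) = {0,2,4,6,8}
'a' @ 1: {1,3}  ✓accept
'b' @ 2: {}  — state set empty
rest 'babab' ignored (set empty)
after full input: {}  (accept=1 not in)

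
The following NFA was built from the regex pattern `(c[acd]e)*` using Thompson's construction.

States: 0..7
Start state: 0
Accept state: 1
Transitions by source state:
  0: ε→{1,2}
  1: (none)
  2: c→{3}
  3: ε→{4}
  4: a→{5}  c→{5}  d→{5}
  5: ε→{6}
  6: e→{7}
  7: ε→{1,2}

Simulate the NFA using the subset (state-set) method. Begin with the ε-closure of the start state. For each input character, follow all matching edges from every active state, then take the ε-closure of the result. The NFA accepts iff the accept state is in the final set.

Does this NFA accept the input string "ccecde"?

initial (ε-close {0}): {0,1,2}
'c' @ 1: {3,4}
'c' @ 2: {5,6}
'e' @ 3: {1,2,7}  [accepting]
'c' @ 4: {3,4}
'd' @ 5: {5,6}
'e' @ 6: {1,2,7}  [accepting]
end set {1,2,7} — state 1 in

Answer: ACCEPT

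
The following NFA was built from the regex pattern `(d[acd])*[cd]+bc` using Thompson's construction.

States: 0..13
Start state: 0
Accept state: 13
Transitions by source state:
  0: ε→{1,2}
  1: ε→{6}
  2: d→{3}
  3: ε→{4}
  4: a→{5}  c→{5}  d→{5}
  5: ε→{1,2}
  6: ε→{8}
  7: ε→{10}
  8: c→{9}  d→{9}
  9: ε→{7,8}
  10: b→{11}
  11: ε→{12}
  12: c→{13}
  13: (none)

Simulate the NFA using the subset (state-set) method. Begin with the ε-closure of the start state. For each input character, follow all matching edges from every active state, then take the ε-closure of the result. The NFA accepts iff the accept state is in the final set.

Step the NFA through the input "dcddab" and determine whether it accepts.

initial (ε-close {0}): {0,1,2,6,8}
'd' @ 1: {3,4,7,8,9,10}
'c' @ 2: {1,2,5,6,7,8,9,10}
'd' @ 3: {3,4,7,8,9,10}
'd' @ 4: {1,2,5,6,7,8,9,10}
'a' @ 5: {}  — dead — no transitions
rest 'b' ignored (set empty)
end set {} — state 13 not in

Answer: REJECT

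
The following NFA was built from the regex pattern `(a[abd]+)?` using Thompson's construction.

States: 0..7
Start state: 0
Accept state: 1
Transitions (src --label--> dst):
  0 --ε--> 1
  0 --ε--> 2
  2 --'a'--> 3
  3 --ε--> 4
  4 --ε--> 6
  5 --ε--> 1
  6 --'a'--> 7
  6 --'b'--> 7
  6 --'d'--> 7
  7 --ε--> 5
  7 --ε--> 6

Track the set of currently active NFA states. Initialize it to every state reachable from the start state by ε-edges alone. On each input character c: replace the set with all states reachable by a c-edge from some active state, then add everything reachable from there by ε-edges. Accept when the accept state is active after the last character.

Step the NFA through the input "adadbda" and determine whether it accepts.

S₀ = ε-closure({0}) = {0,1,2}
'a' @ 1: {3,4,6}
'd' @ 2: {1,5,6,7}  (accept∈set)
'a' @ 3: {1,5,6,7}  (accept∈set)
'd' @ 4: {1,5,6,7}  (accept∈set)
'b' @ 5: {1,5,6,7}  (accept∈set)
'd' @ 6: {1,5,6,7}  (accept∈set)
'a' @ 7: {1,5,6,7}  (accept∈set)
end set {1,5,6,7} — state 1 in

Answer: ACCEPT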